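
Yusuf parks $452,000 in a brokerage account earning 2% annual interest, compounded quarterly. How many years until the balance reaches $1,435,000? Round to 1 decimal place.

We need (1 + 0.005)^(4t) = 3.1748, so 4t = ln 3.1748 / ln 1.005 ≈ 231.6247.
t ≈ 231.6247/4 = 57.9062 years.

57.9 years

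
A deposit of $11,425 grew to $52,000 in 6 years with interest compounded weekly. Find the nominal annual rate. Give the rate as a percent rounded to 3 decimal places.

25.319%

The 312-period growth factor is 52,000/11,425 = 4.55142.
r/52 = 4.55142^(1/312) − 1 ≈ 0.00486899, so r ≈ 52·0.00486899 = 25.31877%.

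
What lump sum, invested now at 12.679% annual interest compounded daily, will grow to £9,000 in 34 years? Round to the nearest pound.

Growth factor = (1 + 0.12679/365)^12410 ≈ 74.44878519.
P = 9,000/74.44878519 ≈ 120.8885.

£121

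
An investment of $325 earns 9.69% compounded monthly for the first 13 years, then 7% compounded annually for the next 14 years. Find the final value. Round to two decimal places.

After 13 years at 9.69%: 325 × 3.506579905 ≈ 1,139.6385.
Then 14 years at 7%: 1,139.6385 × 2.57853415 ≈ 2,938.5967.

$2,938.60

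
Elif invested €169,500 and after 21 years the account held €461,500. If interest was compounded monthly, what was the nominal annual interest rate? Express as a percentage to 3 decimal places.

(1 + r/12)^252 = 461,500/169,500 = 2.72271.
1 + r/12 = 2.72271^(1/252) ≈ 1.003983, so r/12 ≈ 0.00398263.
r ≈ 12·0.00398263 = 4.77915%.

4.779%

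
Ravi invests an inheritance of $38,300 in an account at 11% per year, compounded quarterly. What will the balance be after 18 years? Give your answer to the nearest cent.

Periodic rate = 11%/4 = 0.0275; periods = 4·18 = 72.
A = 38,300·(1 + 0.0275)^72 ≈ 38,300·7.05166706474 ≈ 270,078.8486.

$270,078.85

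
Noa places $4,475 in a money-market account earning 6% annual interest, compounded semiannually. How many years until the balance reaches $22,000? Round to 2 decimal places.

26.94 years

We need (1 + 0.03)^(2t) = 4.9162, so 2t = ln 4.9162 / ln 1.03 ≈ 53.8769.
t ≈ 53.8769/2 = 26.9384 years.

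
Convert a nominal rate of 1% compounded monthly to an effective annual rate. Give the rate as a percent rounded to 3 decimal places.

1.005%

EAR = (1 + 1%/12)^12 − 1 = (1 + 0.000833333)^12 − 1.
(1 + 0.000833333)^12 ≈ 1.010046, so EAR ≈ 1.00460%.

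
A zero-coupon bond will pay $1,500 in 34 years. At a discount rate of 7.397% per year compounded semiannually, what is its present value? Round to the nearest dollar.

Periodic rate = 7.397%/2 = 0.036985; 68 periods.
P = 1,500/(1 + 0.036985)^68 ≈ 1,500/11.81757199 ≈ 126.9296.

$127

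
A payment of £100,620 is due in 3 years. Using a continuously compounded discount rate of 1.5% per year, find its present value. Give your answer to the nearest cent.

£96,192.47

P = A·e^(−rt) = 100,620·e^(−0.045).
e^(−0.045) ≈ 0.955997481833, so P ≈ 96,192.4666.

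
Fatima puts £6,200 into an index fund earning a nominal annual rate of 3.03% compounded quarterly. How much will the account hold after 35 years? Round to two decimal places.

Growth factor = (1 + 0.007575)^140 ≈ 2.8762964903.
A ≈ 6,200 × 2.8762964903 ≈ 17,833.0382.

£17,833.04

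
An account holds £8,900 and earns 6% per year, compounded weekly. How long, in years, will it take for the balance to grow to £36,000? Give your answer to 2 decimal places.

23.30 years

We need (1 + 0.00115385)^(52t) = 4.0449, so 52t = ln 4.0449 / ln 1.001154 ≈ 1211.8372.
t ≈ 1211.8372/52 = 23.3046 years.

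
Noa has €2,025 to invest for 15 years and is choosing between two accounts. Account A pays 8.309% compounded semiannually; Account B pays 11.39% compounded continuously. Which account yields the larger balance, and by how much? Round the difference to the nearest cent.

A: (1 + 0.041545)^30 ≈ 3.391104335, so 2,025 × 3.391104335 ≈ 6,866.9863.
B: e^(0.1139·15) = e^1.7085 ≈ 5.5206742524, so 2,025 × 5.5206742524 ≈ 11,179.3654.
Difference ≈ 4,312.3791 in favor of B.

Account B, by €4,312.38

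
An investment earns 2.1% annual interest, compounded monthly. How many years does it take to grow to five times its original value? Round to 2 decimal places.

(1 + 0.00175)^(12t) = 5.
12t = ln 5 / ln(1 + 0.00175) ≈ 1.6094/0.00174847 ≈ 920.4833.
t ≈ 76.7069.

76.71 years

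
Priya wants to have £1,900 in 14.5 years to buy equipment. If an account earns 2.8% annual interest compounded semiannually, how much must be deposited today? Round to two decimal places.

£1,269.56

Growth factor = (1 + 0.014)^29 ≈ 1.496582611.
P = 1,900/1.496582611 ≈ 1,269.5591.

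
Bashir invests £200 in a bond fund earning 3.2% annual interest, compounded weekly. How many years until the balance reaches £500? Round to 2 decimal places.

(1 + 0.000615385)^(52t) = 500/200 = 2.5.
52t·ln(1 + 0.000615385) = ln(2.5); 52t = 0.91629/0.000615195 ≈ 1489.4305.
t ≈ 28.6429 years.

28.64 years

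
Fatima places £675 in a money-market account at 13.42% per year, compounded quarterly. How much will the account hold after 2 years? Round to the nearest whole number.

Periodic rate = 13.42%/4 = 0.03355; periods = 4·2 = 8.
A = 675·(1 + 0.03355)^8 ≈ 675·1.30212276 ≈ 878.9329.

£879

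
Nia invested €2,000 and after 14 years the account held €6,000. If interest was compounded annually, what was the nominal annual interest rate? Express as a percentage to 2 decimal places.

(1 + r)^14 = 6,000/2,000 = 3.
1 + r = 3^(1/14) ≈ 1.081633, so r ≈ 0.0816334.
r ≈ 8.16334%.

8.16%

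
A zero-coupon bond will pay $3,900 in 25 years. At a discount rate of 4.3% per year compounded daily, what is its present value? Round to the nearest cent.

$1,331.15

Growth factor = (1 + 0.043/365)^9125 ≈ 2.929807388.
P = 3,900/2.929807388 ≈ 1,331.1455.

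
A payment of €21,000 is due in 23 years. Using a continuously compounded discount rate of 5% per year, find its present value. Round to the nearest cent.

P = A·e^(−rt) = 21,000·e^(−1.15).
e^(−1.15) ≈ 0.31663676938, so P ≈ 6,649.3722.

€6,649.37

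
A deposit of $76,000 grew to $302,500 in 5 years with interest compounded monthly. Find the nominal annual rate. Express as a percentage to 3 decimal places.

27.947%

The 60-period growth factor is 302,500/76,000 = 3.98026.
r/12 = 3.98026^(1/60) − 1 ≈ 0.0232895, so r ≈ 12·0.0232895 = 27.94743%.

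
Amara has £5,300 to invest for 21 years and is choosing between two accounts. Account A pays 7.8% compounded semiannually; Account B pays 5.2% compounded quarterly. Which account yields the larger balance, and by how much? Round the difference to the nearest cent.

Account A growth factor: (1 + 0.039)^42 ≈ 4.9871565063; balance ≈ 26,431.9295.
Account B growth factor: (1 + 0.013)^84 ≈ 2.9593300918; balance ≈ 15,684.4495.
Account A is larger by 10,747.4800.

Account A, by £10,747.48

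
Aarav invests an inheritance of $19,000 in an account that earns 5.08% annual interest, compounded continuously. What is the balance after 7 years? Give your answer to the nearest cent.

$27,113.70

A = P·e^(rt) = 19,000·e^(0.0508·7) = 19,000·e^0.3556.
e^0.3556 ≈ 1.4270366194, so A ≈ 27,113.6958.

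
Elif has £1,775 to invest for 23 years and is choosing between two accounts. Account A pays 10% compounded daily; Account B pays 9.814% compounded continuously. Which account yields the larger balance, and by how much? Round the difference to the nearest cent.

Account A growth factor: (1 + 0.1/365)^8395 ≈ 9.9710409729; balance ≈ 17,698.5977.
Account B growth factor: e^(0.09814·23) = e^2.25722 ≈ 9.5564851756; balance ≈ 16,962.7612.
Account A is larger by 735.8365.

Account A, by £735.84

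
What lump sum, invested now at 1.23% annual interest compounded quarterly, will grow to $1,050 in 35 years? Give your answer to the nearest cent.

$683.14

Periodic rate = 1.23%/4 = 0.003075; 140 periods.
P = 1,050/(1 + 0.003075)^140 ≈ 1,050/1.537010752 ≈ 683.1442.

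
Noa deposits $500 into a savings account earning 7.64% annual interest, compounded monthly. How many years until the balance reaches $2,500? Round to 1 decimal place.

(1 + 0.00636667)^(12t) = 2,500/500 = 5.
12t·ln(1 + 0.00636667) = ln(5); 12t = 1.6094/0.00634649 ≈ 253.5952.
t ≈ 21.1329 years.

21.1 years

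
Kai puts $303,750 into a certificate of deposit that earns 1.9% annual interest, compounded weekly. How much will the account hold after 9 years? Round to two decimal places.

Periodic rate = 1.9%/52 = 0.000365385; periods = 52·9 = 468.
A = 303,750·(1 + 0.019/52)^468 ≈ 303,750·1.1864536922 ≈ 360,385.3090.

$360,385.31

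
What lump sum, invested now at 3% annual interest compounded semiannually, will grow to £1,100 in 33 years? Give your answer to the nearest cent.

£411.75

Growth factor = (1 + 0.015)^66 ≈ 2.671522206.
P = 1,100/2.671522206 ≈ 411.7503.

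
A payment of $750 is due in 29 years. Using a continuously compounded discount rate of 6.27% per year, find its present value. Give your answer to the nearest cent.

P = A·e^(−rt) = 750·e^(−1.8183).
e^(−1.8183) ≈ 0.162301429, so P ≈ 121.7261.

$121.73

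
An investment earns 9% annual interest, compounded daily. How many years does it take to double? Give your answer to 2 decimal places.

7.70 years

(1 + 0.000246575)^(365t) = 2.
365t = ln 2 / ln(1 + 0.000246575) ≈ 0.69315/0.000246545 ≈ 2811.4435.
t ≈ 7.7026.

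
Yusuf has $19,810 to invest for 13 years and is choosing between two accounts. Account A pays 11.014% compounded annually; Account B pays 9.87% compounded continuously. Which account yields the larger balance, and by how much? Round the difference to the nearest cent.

A: (1 + 0.11014)^13 ≈ 3.8896521633, so 19,810 × 3.8896521633 ≈ 77,054.0094.
B: e^(0.0987·13) = e^1.2831 ≈ 3.6078066084, so 19,810 × 3.6078066084 ≈ 71,470.6489.
Difference ≈ 5,583.3604 in favor of A.

Account A, by $5,583.36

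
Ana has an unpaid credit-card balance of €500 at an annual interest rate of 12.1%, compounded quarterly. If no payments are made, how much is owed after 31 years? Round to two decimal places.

Periodic rate = 12.1%/4 = 0.03025; periods = 4·31 = 124.
A = 500·(1 + 0.03025)^124 ≈ 500·40.261066628 ≈ 20,130.5333.

€20,130.53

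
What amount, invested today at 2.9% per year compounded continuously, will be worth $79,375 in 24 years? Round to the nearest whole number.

P = A·e^(−rt) = 79,375·e^(−0.696).
e^(−0.696) ≈ 0.49857562299, so P ≈ 39,574.4401.

$39,574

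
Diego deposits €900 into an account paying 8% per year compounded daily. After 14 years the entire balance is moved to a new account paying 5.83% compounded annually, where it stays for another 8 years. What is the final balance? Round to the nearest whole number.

€4,340

After 14 years at 8%: 900 × 3.064478102 ≈ 2,758.0303.
Then 8 years at 5.83%: 2,758.0303 × 1.573513122 ≈ 4,339.7969.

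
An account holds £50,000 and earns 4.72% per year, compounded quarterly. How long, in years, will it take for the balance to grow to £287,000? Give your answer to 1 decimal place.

We need (1 + 0.0118)^(4t) = 5.74, so 4t = ln 5.74 / ln 1.0118 ≈ 148.9618.
t ≈ 148.9618/4 = 37.2404 years.

37.2 years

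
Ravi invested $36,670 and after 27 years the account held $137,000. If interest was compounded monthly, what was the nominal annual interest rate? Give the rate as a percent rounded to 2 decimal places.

The 324-period growth factor is 137,000/36,670 = 3.73602.
r/12 = 3.73602^(1/324) − 1 ≈ 0.00407625, so r ≈ 12·0.00407625 = 4.89151%.

4.89%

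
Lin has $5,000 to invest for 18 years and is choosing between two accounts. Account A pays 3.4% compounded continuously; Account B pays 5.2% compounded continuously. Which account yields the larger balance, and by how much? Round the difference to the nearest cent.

Account A growth factor: e^(0.034·18) = e^0.612 ≈ 1.844115945; balance ≈ 9,220.5797.
Account B growth factor: e^(0.052·18) = e^0.936 ≈ 2.5497619452; balance ≈ 12,748.8097.
Account B is larger by 3,528.2300.

Account B, by $3,528.23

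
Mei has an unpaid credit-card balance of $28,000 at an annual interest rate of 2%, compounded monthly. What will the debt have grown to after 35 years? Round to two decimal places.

Growth factor = (1 + 0.02/12)^420 ≈ 2.0125796638.
A ≈ 28,000 × 2.0125796638 ≈ 56,352.2306.

$56,352.23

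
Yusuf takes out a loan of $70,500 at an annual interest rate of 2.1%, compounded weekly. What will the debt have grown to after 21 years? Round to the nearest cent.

Periodic rate = 2.1%/52 = 0.000403846; periods = 52·21 = 1092.
A = 70,500·(1 + 0.021/52)^1092 ≈ 70,500·1.55412234183 ≈ 109,565.6251.

$109,565.63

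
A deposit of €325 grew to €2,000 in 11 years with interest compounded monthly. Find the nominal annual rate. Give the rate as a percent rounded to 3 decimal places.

(1 + r/12)^132 = 2,000/325 = 6.15385.
1 + r/12 = 6.15385^(1/132) ≈ 1.013861, so r/12 ≈ 0.0138609.
r ≈ 12·0.0138609 = 16.63311%.

16.633%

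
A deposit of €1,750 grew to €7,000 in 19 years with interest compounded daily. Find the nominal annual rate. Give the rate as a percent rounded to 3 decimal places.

(1 + r/365)^6935 = 7,000/1,750 = 4.
1 + r/365 = 4^(1/6935) ≈ 1.0002, so r/365 ≈ 0.000199918.
r ≈ 365·0.000199918 = 7.29702%.

7.297%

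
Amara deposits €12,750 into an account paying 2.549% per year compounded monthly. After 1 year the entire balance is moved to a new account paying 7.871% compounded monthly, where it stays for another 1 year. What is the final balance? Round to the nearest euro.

After 1 years at 2.549%: 12,750 × 1.0257899162 ≈ 13,078.8214.
Then 1 years at 7.871%: 13,078.8214 × 1.0816125044 ≈ 14,146.2168.

€14,146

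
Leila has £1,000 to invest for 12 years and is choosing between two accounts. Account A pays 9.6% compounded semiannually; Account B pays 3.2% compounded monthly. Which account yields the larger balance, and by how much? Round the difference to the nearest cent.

A: (1 + 0.048)^24 ≈ 3.080851629, so 1,000 × 3.080851629 ≈ 3,080.8516.
B: (1 + 0.032/12)^144 ≈ 1.467395277, so 1,000 × 1.467395277 ≈ 1,467.3953.
Difference ≈ 1,613.4564 in favor of A.

Account A, by £1,613.46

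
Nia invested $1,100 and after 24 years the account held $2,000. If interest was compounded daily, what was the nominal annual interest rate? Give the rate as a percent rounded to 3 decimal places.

The 8760-period growth factor is 2,000/1,100 = 1.81818.
r/365 = 1.81818^(1/8760) − 1 ≈ 0.0000682486, so r ≈ 365·0.0000682486 = 2.49107%.

2.491%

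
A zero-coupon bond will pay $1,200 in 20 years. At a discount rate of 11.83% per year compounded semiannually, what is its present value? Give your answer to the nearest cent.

Periodic rate = 11.83%/2 = 0.05915; 40 periods.
P = 1,200/(1 + 0.05915)^40 ≈ 1,200/9.960905548 ≈ 120.4710.

$120.47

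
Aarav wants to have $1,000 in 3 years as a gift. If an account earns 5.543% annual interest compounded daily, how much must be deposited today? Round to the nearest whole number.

Periodic rate = 5.543%/365 = 0.000151863; 1095 periods.
P = 1,000/(1 + 0.05543/365)^1095 ≈ 1,000/1.18090061 ≈ 846.8113.

$847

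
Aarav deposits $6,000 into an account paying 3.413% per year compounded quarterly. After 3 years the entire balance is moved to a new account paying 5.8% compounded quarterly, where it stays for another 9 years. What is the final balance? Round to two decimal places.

Phase 1: 6,000·(1 + 0.0085325)^12 ≈ 6,644.0061.
Phase 2: 6,644.0061·(1 + 0.0145)^36 ≈ 11,155.8810.

$11,155.88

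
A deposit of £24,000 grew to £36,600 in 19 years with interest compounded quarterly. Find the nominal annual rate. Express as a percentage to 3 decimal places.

2.227%

The 76-period growth factor is 36,600/24,000 = 1.525.
r/4 = 1.525^(1/76) − 1 ≈ 0.005568, so r ≈ 4·0.005568 = 2.22720%.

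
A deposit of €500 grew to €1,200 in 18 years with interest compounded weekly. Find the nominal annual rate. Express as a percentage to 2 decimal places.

4.87%

The 936-period growth factor is 1,200/500 = 2.4.
r/52 = 2.4^(1/936) − 1 ≈ 0.000935767, so r ≈ 52·0.000935767 = 4.86599%.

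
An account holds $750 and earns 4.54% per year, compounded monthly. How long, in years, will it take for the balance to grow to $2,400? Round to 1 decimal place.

25.7 years

We need (1 + 0.00378333)^(12t) = 3.2, so 12t = ln 3.2 / ln 1.003783 ≈ 308.0220.
t ≈ 308.0220/12 = 25.6685 years.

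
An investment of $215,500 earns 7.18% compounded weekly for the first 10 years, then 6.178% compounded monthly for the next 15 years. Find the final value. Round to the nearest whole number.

Phase 1: 215,500·(1 + 0.0718/52)^520 ≈ 441,627.0154.
Phase 2: 441,627.0154·(1 + 0.06178/12)^180 ≈ 1,112,971.0554.

$1,112,971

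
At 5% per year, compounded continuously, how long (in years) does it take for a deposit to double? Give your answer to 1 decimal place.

e^(0.05t) = 2, so 0.05t = ln 2 ≈ 0.69315.
t ≈ 0.69315/0.05 ≈ 13.8629.

13.9 years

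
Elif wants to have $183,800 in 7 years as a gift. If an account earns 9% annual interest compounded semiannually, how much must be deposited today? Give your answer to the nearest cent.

$99,247.01

Growth factor = (1 + 0.045)^14 ≈ 1.85194492162.
P = 183,800/1.85194492162 ≈ 99,247.0121.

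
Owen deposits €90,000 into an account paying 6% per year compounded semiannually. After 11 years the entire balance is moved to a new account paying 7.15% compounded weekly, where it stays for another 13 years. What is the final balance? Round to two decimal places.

€436,577.05

After 11 years at 6%: 90,000 × 1.91610340886 ≈ 172,449.3068.
Then 13 years at 7.15%: 172,449.3068 × 2.53162541741 ≈ 436,577.0483.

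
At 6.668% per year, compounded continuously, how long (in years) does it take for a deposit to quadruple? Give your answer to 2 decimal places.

e^(0.06668t) = 4, so 0.06668t = ln 4 ≈ 1.3863.
t ≈ 1.3863/0.06668 ≈ 20.7903.

20.79 years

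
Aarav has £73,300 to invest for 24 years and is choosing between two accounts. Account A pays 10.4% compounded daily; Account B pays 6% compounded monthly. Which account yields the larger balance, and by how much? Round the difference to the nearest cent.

Account A, by £580,826.95

Account A growth factor: (1 + 0.104/365)^8760 ≈ 12.1295481666; balance ≈ 889,095.8806.
Account B growth factor: (1 + 0.005)^288 ≈ 4.20557890752; balance ≈ 308,268.9339.
Account A is larger by 580,826.9467.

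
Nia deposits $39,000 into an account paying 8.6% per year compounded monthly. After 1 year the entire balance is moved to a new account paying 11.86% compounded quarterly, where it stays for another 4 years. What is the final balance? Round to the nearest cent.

After 1 years at 8.6%: 39,000 × 1.0894721336 ≈ 42,489.4132.
Then 4 years at 11.86%: 42,489.4132 × 1.5960040214 ≈ 67,813.2743.

$67,813.27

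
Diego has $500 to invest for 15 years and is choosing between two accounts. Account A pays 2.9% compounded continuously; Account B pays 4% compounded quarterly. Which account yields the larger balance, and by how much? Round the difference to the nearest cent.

Account A growth factor: e^(0.029·15) = e^0.435 ≈ 1.54496306; balance ≈ 772.4815.
Account B growth factor: (1 + 0.01)^60 ≈ 1.8166967; balance ≈ 908.3483.
Account B is larger by 135.8668.

Account B, by $135.87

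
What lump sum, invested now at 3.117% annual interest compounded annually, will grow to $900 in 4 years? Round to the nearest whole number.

Annual rate = 3.117% = 0.03117; 4 periods.
P = 900/(1 + 0.03117)^4 ≈ 900/1.13063149 ≈ 796.0153.

$796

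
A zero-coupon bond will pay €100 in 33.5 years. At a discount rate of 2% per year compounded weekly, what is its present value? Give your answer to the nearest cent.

Periodic rate = 2%/52 = 0.000384615; 1742 periods.
P = 100/(1 + 0.02/52)^1742 ≈ 100/1.9539856 ≈ 51.1774.

€51.18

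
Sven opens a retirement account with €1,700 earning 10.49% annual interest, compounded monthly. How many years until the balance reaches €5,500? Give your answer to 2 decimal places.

We need (1 + 0.00874167)^(12t) = 3.2353, so 12t = ln 3.2353 / ln 1.008742 ≈ 134.8993.
t ≈ 134.8993/12 = 11.2416 years.

11.24 years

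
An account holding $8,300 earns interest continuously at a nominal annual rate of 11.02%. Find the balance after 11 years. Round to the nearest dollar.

A = P·e^(rt) = 8,300·e^(0.1102·11) = 8,300·e^1.2122.
e^1.2122 ≈ 3.3608704402, so A ≈ 27,895.2247.

$27,895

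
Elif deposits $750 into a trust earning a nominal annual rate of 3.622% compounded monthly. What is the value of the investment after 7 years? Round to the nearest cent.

$966.07

Periodic rate = 3.622%/12 = 0.00301833; periods = 12·7 = 84.
A = 750·(1 + 0.03622/12)^84 ≈ 750·1.28808695 ≈ 966.0652.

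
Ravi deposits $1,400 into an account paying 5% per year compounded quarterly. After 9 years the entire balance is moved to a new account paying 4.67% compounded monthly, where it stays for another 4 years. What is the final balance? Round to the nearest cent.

Phase 1: 1,400·(1 + 0.0125)^36 ≈ 2,189.5213.
Phase 2: 2,189.5213·(1 + 0.0467/12)^48 ≈ 2,638.2621.

$2,638.26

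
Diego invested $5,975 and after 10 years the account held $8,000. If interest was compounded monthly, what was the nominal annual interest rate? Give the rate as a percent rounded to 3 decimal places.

(1 + r/12)^120 = 8,000/5,975 = 1.33891.
1 + r/12 = 1.33891^(1/120) ≈ 1.002435, so r/12 ≈ 0.00243511.
r ≈ 12·0.00243511 = 2.92213%.

2.922%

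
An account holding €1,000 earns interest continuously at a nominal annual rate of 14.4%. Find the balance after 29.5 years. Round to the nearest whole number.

€69,965

A = P·e^(rt) = 1,000·e^(0.144·29.5) = 1,000·e^4.248.
e^4.248 ≈ 69.965341639, so A ≈ 69,965.3416.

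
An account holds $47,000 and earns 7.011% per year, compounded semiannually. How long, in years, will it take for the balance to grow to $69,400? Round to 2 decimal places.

We need (1 + 0.035055)^(2t) = 1.4766, so 2t = ln 1.4766 / ln 1.035055 ≈ 11.3117.
t ≈ 11.3117/2 = 5.6558 years.

5.66 years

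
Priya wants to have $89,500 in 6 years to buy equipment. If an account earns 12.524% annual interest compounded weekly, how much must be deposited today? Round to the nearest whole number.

Growth factor = (1 + 0.12524/52)^312 ≈ 2.1181361833.
P = 89,500/2.1181361833 ≈ 42,254.1292.

$42,254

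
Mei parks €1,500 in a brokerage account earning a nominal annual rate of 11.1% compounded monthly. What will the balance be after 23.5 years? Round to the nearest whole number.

€20,125

Growth factor = (1 + 0.00925)^282 ≈ 13.416825743.
A ≈ 1,500 × 13.416825743 ≈ 20,125.2386.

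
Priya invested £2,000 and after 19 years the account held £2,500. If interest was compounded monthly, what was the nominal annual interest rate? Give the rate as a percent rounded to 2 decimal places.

(1 + r/12)^228 = 2,500/2,000 = 1.25.
1 + r/12 = 1.25^(1/228) ≈ 1.000979, so r/12 ≈ 0.000979179.
r ≈ 12·0.000979179 = 1.17501%.

1.18%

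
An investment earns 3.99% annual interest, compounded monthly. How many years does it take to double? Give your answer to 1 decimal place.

17.4 years

(1 + 0.003325)^(12t) = 2.
12t = ln 2 / ln(1 + 0.003325) ≈ 0.69315/0.00331948 ≈ 208.8117.
t ≈ 17.4010.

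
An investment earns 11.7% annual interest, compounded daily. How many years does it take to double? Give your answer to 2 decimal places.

5.93 years

(1 + 0.000320548)^(365t) = 2.
365t = ln 2 / ln(1 + 0.000320548) ≈ 0.69315/0.000320497 ≈ 2162.7288.
t ≈ 5.9253.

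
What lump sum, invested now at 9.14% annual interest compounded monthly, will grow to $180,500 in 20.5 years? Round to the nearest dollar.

$27,914

Growth factor = (1 + 0.0914/12)^246 ≈ 6.46627593706.
P = 180,500/6.46627593706 ≈ 27,914.0578.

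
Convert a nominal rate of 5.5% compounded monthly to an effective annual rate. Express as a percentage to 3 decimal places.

EAR = (1 + 5.5%/12)^12 − 1 = (1 + 0.00458333)^12 − 1.
(1 + 0.00458333)^12 ≈ 1.056408, so EAR ≈ 5.64079%.

5.641%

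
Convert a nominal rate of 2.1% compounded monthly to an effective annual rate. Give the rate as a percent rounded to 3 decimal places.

2.120%

One year is 12 periods at 0.00175 each: (1 + 0.00175)^12 ≈ 1.021203.
EAR = 1.021203 − 1 ≈ 2.12033%.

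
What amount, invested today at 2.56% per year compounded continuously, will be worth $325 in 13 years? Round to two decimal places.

P = A·e^(−rt) = 325·e^(−0.3328).
e^(−0.3328) ≈ 0.716913563, so P ≈ 232.9969.

$233.00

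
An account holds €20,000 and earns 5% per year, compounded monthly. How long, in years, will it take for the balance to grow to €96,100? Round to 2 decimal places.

31.46 years

We need (1 + 0.00416667)^(12t) = 4.805, so 12t = ln 4.805 / ln 1.004167 ≈ 377.5020.
t ≈ 377.5020/12 = 31.4585 years.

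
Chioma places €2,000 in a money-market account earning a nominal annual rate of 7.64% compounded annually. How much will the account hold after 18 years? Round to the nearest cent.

€7,525.86

Growth factor = (1 + 0.0764)^18 ≈ 3.762932289.
A ≈ 2,000 × 3.762932289 ≈ 7,525.8646.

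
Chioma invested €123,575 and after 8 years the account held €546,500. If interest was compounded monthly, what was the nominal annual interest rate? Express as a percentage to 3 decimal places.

18.728%

The 96-period growth factor is 546,500/123,575 = 4.42242.
r/12 = 4.42242^(1/96) − 1 ≈ 0.0156068, so r ≈ 12·0.0156068 = 18.72822%.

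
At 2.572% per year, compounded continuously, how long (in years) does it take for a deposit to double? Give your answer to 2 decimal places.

26.95 years

e^(0.02572t) = 2, so 0.02572t = ln 2 ≈ 0.69315.
t ≈ 0.69315/0.02572 ≈ 26.9497.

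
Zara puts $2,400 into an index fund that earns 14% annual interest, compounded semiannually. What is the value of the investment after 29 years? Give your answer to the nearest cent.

$121,470.37

Growth factor = (1 + 0.07)^58 ≈ 50.6126533623.
A ≈ 2,400 × 50.6126533623 ≈ 121,470.3681.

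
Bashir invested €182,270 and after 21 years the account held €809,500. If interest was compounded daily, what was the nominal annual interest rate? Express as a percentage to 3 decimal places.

7.100%

The 7665-period growth factor is 809,500/182,270 = 4.44121.
r/365 = 4.44121^(1/7665) − 1 ≈ 0.00019453, so r ≈ 365·0.00019453 = 7.10035%.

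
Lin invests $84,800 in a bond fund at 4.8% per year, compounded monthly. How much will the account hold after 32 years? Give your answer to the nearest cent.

Growth factor = (1 + 0.004)^384 ≈ 4.63175648934.
A ≈ 84,800 × 4.63175648934 ≈ 392,772.9503.

$392,772.95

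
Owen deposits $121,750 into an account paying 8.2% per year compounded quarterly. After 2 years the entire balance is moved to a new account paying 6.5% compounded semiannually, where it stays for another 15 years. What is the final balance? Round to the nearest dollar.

After 2 years at 8.2%: 121,750 × 1.17626201454 ≈ 143,209.9003.
Then 15 years at 6.5%: 143,209.9003 × 2.61036843861 ≈ 373,830.6038.

$373,831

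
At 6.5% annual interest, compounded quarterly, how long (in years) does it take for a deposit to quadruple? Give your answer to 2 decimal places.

(1 + 0.01625)^(4t) = 4.
4t = ln 4 / ln(1 + 0.01625) ≈ 1.3863/0.0161194 ≈ 86.0017.
t ≈ 21.5004.

21.50 years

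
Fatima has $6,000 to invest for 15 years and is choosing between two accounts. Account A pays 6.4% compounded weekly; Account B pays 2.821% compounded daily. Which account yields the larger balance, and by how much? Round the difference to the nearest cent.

Account A growth factor: (1 + 0.064/52)^780 ≈ 2.6101552832; balance ≈ 15,660.9317.
Account B growth factor: (1 + 0.02821/365)^5475 ≈ 1.526738329; balance ≈ 9,160.4300.
Account A is larger by 6,500.5017.

Account A, by $6,500.50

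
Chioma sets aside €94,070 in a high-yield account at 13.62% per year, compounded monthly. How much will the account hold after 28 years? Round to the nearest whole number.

€4,172,036

Growth factor = (1 + 0.01135)^336 ≈ 44.35033213598.
A ≈ 94,070 × 44.35033213598 ≈ 4,172,035.7440.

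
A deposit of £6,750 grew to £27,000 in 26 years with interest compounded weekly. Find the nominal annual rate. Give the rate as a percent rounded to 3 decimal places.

The 1352-period growth factor is 27,000/6,750 = 4.
r/52 = 4^(1/1352) − 1 ≈ 0.00102589, so r ≈ 52·0.00102589 = 5.33464%.

5.335%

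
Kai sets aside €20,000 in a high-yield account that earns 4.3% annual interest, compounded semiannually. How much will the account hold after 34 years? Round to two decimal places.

Periodic rate = 4.3%/2 = 0.0215; periods = 2·34 = 68.
A = 20,000·(1 + 0.0215)^68 ≈ 20,000·4.2482417809 ≈ 84,964.8356.

€84,964.84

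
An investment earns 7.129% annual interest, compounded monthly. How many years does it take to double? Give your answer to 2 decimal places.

(1 + 0.00594083)^(12t) = 2.
12t = ln 2 / ln(1 + 0.00594083) ≈ 0.69315/0.00592326 ≈ 117.0213.
t ≈ 9.7518.

9.75 years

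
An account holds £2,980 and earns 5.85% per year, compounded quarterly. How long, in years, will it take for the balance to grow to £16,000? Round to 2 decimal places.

(1 + 0.014625)^(4t) = 16,000/2,980 = 5.3691.
4t·ln(1 + 0.014625) = ln(5.3691); 4t = 1.6807/0.0145191 ≈ 115.7556.
t ≈ 28.9389 years.

28.94 years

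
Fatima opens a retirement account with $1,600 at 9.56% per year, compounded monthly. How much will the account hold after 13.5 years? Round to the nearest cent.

Growth factor = (1 + 0.0956/12)^162 ≈ 3.616426023.
A ≈ 1,600 × 3.616426023 ≈ 5,786.2816.

$5,786.28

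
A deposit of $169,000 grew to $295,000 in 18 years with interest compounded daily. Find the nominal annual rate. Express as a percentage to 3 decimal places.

(1 + r/365)^6570 = 295,000/169,000 = 1.74556.
1 + r/365 = 1.74556^(1/6570) ≈ 1.000085, so r/365 ≈ 0.0000847946.
r ≈ 365·0.0000847946 = 3.09500%.

3.095%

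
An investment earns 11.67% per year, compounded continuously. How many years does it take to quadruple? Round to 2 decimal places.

e^(0.1167t) = 4, so 0.1167t = ln 4 ≈ 1.3863.
t ≈ 1.3863/0.1167 ≈ 11.8791.

11.88 years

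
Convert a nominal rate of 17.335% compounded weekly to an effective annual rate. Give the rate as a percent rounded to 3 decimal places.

One year is 52 periods at 0.00333365 each: (1 + 0.00333365)^52 ≈ 1.188939.
EAR = 1.188939 − 1 ≈ 18.89395%.

18.894%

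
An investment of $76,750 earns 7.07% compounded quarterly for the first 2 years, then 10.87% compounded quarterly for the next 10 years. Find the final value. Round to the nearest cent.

Phase 1: 76,750·(1 + 0.017675)^8 ≈ 88,298.0741.
Phase 2: 88,298.0741·(1 + 0.027175)^40 ≈ 258,064.8532.

$258,064.85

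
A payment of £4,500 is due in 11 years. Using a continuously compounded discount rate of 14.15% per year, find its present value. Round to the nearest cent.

£948.93

P = A·e^(−rt) = 4,500·e^(−1.5565).
e^(−1.5565) ≈ 0.210872836, so P ≈ 948.9278.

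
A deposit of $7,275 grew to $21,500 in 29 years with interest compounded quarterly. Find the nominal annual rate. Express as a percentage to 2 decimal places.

3.75%

The 116-period growth factor is 21,500/7,275 = 2.95533.
r/4 = 2.95533^(1/116) − 1 ≈ 0.00938523, so r ≈ 4·0.00938523 = 3.75409%.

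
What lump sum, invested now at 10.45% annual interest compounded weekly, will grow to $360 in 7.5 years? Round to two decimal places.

Periodic rate = 10.45%/52 = 0.00200962; 390 periods.
P = 360/(1 + 0.1045/52)^390 ≈ 360/2.18794672 ≈ 164.5378.

$164.54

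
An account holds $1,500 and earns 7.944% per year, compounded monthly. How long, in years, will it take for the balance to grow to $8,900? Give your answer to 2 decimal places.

22.49 years

We need (1 + 0.00662)^(12t) = 5.9333, so 12t = ln 5.9333 / ln 1.00662 ≈ 269.8600.
t ≈ 269.8600/12 = 22.4883 years.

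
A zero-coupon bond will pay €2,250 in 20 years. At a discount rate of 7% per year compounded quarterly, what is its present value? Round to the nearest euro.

Periodic rate = 7%/4 = 0.0175; 80 periods.
P = 2,250/(1 + 0.0175)^80 ≈ 2,250/4.006391924 ≈ 561.6026.

€562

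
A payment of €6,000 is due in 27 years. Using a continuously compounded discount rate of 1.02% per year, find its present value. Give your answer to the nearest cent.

€4,555.61

P = A·e^(−rt) = 6,000·e^(−0.2754).
e^(−0.2754) ≈ 0.7592683551, so P ≈ 4,555.6101.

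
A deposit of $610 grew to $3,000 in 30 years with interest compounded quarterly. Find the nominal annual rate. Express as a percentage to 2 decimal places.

5.35%

The 120-period growth factor is 3,000/610 = 4.91803.
r/4 = 4.91803^(1/120) − 1 ≈ 0.0133627, so r ≈ 4·0.0133627 = 5.34509%.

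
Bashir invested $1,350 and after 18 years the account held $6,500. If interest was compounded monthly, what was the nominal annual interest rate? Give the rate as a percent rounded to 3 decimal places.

8.763%

The 216-period growth factor is 6,500/1,350 = 4.81481.
r/12 = 4.81481^(1/216) − 1 ≈ 0.00730291, so r ≈ 12·0.00730291 = 8.76350%.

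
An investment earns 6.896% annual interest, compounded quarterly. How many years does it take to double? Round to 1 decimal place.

10.1 years

(1 + 0.01724)^(4t) = 2.
4t = ln 2 / ln(1 + 0.01724) ≈ 0.69315/0.0170931 ≈ 40.5513.
t ≈ 10.1378.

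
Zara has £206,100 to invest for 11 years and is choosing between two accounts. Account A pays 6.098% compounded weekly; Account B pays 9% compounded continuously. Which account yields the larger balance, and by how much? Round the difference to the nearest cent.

A: (1 + 0.06098/52)^572 ≈ 1.95499375282, so 206,100 × 1.95499375282 ≈ 402,924.2125.
B: e^(0.09·11) = e^0.99 ≈ 2.69123447235, so 206,100 × 2.69123447235 ≈ 554,663.4248.
Difference ≈ 151,739.2123 in favor of B.

Account B, by £151,739.21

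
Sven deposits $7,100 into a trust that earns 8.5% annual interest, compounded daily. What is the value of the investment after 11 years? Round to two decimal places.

$18,083.25

Growth factor = (1 + 0.085/365)^4015 ≈ 2.5469362011.
A ≈ 7,100 × 2.5469362011 ≈ 18,083.2470.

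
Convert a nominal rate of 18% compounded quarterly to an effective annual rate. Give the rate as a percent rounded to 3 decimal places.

19.252%

One year is 4 periods at 0.045 each: (1 + 0.045)^4 ≈ 1.192519.
EAR = 1.192519 − 1 ≈ 19.25186%.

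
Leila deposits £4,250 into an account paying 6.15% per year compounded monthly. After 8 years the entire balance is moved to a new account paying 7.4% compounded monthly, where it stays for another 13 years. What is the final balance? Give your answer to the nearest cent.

After 8 years at 6.15%: 4,250 × 1.6335303654 ≈ 6,942.5041.
Then 13 years at 7.4%: 6,942.5041 × 2.6092060286 ≈ 18,114.4234.

£18,114.42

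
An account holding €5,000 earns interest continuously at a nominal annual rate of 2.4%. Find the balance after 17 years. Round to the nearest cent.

A = P·e^(rt) = 5,000·e^(0.024·17) = 5,000·e^0.408.
e^0.408 ≈ 1.503807161, so A ≈ 7,519.0358.

€7,519.04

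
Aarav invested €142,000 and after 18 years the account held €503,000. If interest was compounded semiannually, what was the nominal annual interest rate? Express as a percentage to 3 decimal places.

7.151%

(1 + r/2)^36 = 503,000/142,000 = 3.54225.
1 + r/2 = 3.54225^(1/36) ≈ 1.035757, so r/2 ≈ 0.0357567.
r ≈ 2·0.0357567 = 7.15135%.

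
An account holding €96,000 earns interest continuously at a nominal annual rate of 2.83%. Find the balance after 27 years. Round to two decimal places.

A = P·e^(rt) = 96,000·e^(0.0283·27) = 96,000·e^0.7641.
e^0.7641 ≈ 2.1470611498, so A ≈ 206,117.8704.

€206,117.87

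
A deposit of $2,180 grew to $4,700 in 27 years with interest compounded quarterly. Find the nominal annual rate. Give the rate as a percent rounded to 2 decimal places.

The 108-period growth factor is 4,700/2,180 = 2.15596.
r/4 = 2.15596^(1/108) − 1 ≈ 0.00713867, so r ≈ 4·0.00713867 = 2.85547%.

2.86%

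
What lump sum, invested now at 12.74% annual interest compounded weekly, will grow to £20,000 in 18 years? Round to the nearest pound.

Periodic rate = 12.74%/52 = 0.00245; 936 periods.
P = 20,000/(1 + 0.00245)^936 ≈ 20,000/9.8788431013 ≈ 2,024.5286.

£2,025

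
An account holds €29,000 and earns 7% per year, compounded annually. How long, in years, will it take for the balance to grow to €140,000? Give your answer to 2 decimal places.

(1 + 0.07)^t = 140,000/29,000 = 4.8276.
t·ln(1 + 0.07) = ln(4.8276); t = 1.5743/0.0676586 ≈ 23.2690.

23.27 years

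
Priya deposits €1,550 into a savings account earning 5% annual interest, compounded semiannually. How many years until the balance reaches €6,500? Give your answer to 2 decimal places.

(1 + 0.025)^(2t) = 6,500/1,550 = 4.1935.
2t·ln(1 + 0.025) = ln(4.1935); 2t = 1.4335/0.0246926 ≈ 58.0557.
t ≈ 29.0279 years.

29.03 years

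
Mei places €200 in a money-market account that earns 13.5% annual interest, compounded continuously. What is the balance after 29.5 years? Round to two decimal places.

A = P·e^(rt) = 200·e^(0.135·29.5) = 200·e^3.9825.
e^3.9825 ≈ 53.650994193, so A ≈ 10,730.1988.

€10,730.20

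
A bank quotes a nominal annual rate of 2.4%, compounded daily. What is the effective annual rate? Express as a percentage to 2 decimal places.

2.43%

One year is 365 periods at 0.0000657534 each: (1 + 0.0000657534)^365 ≈ 1.02429.
EAR = 1.02429 − 1 ≈ 2.42895%.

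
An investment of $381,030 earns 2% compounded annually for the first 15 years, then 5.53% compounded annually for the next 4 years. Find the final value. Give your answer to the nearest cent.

Phase 1: 381,030·(1 + 0.02)^15 ≈ 512,816.2130.
Phase 2: 512,816.2130·(1 + 0.0553)^4 ≈ 636,012.2781.

$636,012.28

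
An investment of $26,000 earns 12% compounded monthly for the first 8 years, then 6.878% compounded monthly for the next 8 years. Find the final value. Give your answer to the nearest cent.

After 8 years at 12%: 26,000 × 2.59927292556 ≈ 67,581.0961.
Then 8 years at 6.878%: 67,581.0961 × 1.73094777199 ≈ 116,979.3477.

$116,979.35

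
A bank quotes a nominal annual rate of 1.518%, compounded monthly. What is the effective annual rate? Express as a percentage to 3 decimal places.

EAR = (1 + 1.518%/12)^12 − 1 = (1 + 0.001265)^12 − 1.
(1 + 0.001265)^12 ≈ 1.015286, so EAR ≈ 1.52861%.

1.529%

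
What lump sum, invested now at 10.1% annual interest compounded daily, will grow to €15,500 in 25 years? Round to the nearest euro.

Growth factor = (1 + 0.101/365)^9125 ≈ 12.486533145.
P = 15,500/12.486533145 ≈ 1,241.3374.

€1,241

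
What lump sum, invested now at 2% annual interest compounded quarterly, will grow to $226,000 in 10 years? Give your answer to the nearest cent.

$185,125.38

Periodic rate = 2%/4 = 0.005; 40 periods.
P = 226,000/(1 + 0.005)^40 ≈ 226,000/1.22079423649 ≈ 185,125.3825.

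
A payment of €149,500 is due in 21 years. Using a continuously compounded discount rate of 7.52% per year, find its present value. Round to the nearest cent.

€30,817.92

P = A·e^(−rt) = 149,500·e^(−1.5792).
e^(−1.5792) ≈ 0.206139944213, so P ≈ 30,817.9217.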